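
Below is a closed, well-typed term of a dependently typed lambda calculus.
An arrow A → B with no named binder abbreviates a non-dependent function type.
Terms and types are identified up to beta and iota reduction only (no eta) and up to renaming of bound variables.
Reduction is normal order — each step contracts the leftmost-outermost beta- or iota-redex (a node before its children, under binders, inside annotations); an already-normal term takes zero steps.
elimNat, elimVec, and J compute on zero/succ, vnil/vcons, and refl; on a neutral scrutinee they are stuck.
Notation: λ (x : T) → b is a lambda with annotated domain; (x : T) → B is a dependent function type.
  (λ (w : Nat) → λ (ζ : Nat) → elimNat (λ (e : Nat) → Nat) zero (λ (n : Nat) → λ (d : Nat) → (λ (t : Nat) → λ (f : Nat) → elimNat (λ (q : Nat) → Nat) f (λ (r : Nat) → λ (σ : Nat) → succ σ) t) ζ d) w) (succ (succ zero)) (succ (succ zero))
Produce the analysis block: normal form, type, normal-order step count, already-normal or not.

reduced normal form:
  succ (succ (succ (succ zero)))
inferred type:
  Nat
normal-order step count: 27
already normal: no
first contracted redex: a beta-redex


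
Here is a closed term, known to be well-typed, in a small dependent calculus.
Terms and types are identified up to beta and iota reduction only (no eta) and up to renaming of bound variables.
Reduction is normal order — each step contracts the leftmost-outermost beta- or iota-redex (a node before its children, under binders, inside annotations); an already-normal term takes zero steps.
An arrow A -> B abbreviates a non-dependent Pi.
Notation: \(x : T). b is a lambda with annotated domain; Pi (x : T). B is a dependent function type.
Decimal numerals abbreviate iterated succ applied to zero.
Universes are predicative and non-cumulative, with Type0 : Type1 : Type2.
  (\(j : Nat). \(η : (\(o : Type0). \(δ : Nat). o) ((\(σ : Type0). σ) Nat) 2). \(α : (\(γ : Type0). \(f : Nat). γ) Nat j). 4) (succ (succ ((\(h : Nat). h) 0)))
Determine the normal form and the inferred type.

resulting normal form:
  \(j : Nat). \(η : Nat). 4
inferred type:
  Nat -> Nat -> Nat


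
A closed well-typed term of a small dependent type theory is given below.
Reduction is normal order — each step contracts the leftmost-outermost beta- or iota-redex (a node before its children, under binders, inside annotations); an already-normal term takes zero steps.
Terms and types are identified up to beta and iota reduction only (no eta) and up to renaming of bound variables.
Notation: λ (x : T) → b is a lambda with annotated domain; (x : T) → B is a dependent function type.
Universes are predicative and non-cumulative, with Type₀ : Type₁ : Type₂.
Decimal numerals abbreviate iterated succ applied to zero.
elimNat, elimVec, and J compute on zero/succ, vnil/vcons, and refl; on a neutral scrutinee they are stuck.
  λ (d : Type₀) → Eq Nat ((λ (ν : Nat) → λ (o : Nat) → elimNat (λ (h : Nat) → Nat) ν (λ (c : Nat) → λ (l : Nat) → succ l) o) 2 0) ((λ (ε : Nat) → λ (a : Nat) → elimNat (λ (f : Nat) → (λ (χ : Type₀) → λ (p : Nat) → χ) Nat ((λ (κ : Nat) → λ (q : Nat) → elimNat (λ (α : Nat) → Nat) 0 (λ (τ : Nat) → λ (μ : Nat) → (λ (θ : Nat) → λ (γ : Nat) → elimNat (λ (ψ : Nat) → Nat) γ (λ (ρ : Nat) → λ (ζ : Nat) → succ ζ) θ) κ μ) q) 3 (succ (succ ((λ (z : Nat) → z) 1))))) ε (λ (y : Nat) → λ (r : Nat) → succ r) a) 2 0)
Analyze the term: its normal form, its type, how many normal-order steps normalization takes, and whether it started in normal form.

normal form:
  λ (d : Type₀) → Eq Nat 2 2
inferred type:
  (d : Type₀) → Type₀
normal-order step count: 6
started in normal form: no
first redex: a beta-redex


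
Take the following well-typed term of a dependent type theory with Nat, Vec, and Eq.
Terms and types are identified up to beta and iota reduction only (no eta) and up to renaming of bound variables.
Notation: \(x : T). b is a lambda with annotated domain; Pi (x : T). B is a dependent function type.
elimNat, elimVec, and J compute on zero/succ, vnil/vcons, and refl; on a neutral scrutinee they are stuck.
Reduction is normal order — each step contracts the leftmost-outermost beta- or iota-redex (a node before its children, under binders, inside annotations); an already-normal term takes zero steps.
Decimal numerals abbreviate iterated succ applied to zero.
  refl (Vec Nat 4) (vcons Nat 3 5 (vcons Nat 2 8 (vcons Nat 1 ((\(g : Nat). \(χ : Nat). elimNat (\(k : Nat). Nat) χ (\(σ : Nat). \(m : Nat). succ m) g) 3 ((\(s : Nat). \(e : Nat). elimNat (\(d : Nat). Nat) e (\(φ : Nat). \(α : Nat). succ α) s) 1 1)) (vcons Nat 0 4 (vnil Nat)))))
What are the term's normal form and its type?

reduced normal form:
  refl (Vec Nat 4) (vcons Nat 3 5 (vcons Nat 2 8 (vcons Nat 1 5 (vcons Nat 0 4 (vnil Nat)))))
type:
  Eq (Vec Nat 4) (vcons Nat 3 5 (vcons Nat 2 8 (vcons Nat 1 5 (vcons Nat 0 4 (vnil Nat))))) (vcons Nat 3 5 (vcons Nat 2 8 (vcons Nat 1 5 (vcons Nat 0 4 (vnil Nat)))))


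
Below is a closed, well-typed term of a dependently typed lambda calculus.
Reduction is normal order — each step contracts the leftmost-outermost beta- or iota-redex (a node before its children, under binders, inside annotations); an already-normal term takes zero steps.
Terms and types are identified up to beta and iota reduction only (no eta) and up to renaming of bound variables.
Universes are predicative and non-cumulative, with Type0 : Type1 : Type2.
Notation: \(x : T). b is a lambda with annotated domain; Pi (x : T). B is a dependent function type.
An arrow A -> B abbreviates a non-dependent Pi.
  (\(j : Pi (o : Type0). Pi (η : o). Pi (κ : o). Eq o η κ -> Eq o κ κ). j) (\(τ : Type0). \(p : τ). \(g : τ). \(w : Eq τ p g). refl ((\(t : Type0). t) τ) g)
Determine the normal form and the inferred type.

normal form:
  \(j : Type0). \(o : j). \(η : j). \(κ : Eq j o η). refl j η
type:
  Pi (j : Type0). Pi (o : j). Pi (η : j). Eq j o η -> Eq j η η


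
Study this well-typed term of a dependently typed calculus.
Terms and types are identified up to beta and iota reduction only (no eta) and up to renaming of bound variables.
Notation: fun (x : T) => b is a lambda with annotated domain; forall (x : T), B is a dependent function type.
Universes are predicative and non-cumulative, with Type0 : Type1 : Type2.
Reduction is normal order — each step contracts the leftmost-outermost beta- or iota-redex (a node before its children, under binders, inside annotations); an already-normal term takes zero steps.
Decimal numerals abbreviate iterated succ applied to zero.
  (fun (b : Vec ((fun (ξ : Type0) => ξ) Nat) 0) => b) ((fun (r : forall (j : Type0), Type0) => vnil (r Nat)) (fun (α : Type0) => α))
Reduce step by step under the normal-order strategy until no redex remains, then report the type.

normal-order reduction:
  (fun (b : Vec ((fun (ξ : Type0) => ξ) Nat) 0) => b) ((fun (r : forall (j : Type0), Type0) => vnil (r Nat)) (fun (α : Type0) => α))
  ~> (fun (b : forall (ξ : Type0), Type0) => vnil (b Nat)) (fun (r : Type0) => r)
  ~> vnil ((fun (b : Type0) => b) Nat)
  ~> vnil Nat
the term's type:
  Vec Nat 0


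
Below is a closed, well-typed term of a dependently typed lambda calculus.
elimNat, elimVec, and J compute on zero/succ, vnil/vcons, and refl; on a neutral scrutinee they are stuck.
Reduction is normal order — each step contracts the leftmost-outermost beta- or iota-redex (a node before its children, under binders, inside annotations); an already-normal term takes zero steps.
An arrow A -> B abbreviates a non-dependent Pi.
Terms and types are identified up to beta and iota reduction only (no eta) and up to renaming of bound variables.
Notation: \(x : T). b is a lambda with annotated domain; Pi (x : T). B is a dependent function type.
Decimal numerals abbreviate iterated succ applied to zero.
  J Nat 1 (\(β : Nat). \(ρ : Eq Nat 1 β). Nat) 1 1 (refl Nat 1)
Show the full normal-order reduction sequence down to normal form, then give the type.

normal-order reduction sequence:
  J Nat 1 (\(β : Nat). \(ρ : Eq Nat 1 β). Nat) 1 1 (refl Nat 1)
  ~> 1
type:
  Nat


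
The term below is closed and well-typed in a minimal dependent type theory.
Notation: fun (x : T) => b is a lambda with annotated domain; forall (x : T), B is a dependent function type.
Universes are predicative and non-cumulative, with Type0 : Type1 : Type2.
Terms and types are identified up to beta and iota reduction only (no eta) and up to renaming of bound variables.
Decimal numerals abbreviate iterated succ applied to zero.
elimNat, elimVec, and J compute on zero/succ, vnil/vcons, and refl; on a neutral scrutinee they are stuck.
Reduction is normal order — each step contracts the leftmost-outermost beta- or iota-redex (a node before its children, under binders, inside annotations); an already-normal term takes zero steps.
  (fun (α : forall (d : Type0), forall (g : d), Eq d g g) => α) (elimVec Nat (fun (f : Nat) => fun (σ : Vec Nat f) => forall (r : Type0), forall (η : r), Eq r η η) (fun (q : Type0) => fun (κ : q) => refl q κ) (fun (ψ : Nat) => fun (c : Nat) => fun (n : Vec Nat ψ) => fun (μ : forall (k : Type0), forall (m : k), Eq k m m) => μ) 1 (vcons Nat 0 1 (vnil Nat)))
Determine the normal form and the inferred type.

resulting normal form:
  fun (α : Type0) => fun (d : α) => refl α d
the term's type:
  forall (α : Type0), forall (d : α), Eq α d d


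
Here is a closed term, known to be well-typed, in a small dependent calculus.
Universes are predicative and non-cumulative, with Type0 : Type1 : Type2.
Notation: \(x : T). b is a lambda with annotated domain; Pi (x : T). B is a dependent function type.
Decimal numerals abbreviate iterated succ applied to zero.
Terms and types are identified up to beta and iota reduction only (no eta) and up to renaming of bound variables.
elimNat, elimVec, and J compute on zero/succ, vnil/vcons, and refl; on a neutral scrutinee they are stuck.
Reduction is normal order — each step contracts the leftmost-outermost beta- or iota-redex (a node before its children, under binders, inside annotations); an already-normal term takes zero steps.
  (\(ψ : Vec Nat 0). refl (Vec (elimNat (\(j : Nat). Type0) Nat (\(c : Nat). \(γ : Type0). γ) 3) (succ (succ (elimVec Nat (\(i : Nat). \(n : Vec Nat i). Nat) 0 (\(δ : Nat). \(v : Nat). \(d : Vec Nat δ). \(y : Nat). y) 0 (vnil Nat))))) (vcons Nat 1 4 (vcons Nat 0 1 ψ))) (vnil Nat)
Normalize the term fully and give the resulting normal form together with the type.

normal form:
  refl (Vec Nat 2) (vcons Nat 1 4 (vcons Nat 0 1 (vnil Nat)))
type:
  Eq (Vec Nat 2) (vcons Nat 1 4 (vcons Nat 0 1 (vnil Nat))) (vcons Nat 1 4 (vcons Nat 0 1 (vnil Nat)))
observation: normalization takes exactly 12 steps under the normal-order strategy.


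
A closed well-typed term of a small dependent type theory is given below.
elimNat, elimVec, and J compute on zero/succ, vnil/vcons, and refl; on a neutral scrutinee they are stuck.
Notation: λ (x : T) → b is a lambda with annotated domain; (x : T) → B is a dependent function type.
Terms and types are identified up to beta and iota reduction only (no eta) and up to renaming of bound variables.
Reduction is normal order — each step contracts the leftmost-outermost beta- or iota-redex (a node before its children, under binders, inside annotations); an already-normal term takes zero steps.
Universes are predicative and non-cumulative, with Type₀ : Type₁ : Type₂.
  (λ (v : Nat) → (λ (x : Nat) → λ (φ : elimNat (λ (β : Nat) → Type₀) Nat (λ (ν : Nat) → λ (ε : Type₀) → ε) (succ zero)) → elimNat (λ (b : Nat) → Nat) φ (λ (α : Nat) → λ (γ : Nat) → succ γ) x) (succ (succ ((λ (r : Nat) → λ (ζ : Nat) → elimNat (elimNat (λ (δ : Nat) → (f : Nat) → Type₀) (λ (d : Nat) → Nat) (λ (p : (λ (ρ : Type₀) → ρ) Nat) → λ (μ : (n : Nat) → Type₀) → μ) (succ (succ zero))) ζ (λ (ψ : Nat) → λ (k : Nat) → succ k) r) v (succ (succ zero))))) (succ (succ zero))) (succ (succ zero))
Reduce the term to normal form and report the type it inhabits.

resulting normal form:
  succ (succ (succ (succ (succ (succ (succ (succ zero)))))))
inferred type:
  Nat
observation: normalization takes exactly 31 steps under the normal-order strategy.


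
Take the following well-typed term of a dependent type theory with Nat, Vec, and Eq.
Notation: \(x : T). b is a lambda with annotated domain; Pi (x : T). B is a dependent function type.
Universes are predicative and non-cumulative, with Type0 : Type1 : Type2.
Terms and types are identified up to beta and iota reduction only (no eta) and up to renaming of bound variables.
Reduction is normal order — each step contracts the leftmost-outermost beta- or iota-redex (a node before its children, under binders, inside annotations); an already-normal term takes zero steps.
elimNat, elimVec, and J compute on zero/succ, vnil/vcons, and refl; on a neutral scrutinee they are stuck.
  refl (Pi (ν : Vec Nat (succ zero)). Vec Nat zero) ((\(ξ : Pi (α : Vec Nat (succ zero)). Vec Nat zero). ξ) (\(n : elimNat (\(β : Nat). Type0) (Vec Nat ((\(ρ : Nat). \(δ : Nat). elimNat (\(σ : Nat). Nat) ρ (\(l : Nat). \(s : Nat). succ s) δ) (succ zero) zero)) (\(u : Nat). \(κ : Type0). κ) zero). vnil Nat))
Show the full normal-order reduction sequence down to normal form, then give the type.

reduction (normal order):
  refl (Pi (ν : Vec Nat (succ zero)). Vec Nat zero) ((\(ξ : Pi (α : Vec Nat (succ zero)). Vec Nat zero). ξ) (\(n : elimNat (\(β : Nat). Type0) (Vec Nat ((\(ρ : Nat). \(δ : Nat). elimNat (\(σ : Nat). Nat) ρ (\(l : Nat). \(s : Nat). succ s) δ) (succ zero) zero)) (\(u : Nat). \(κ : Type0). κ) zero). vnil Nat))
  ~> refl (Pi (ν : Vec Nat (succ zero)). Vec Nat zero) (\(ξ : elimNat (\(α : Nat). Type0) (Vec Nat ((\(n : Nat). \(β : Nat). elimNat (\(ρ : Nat). Nat) n (\(δ : Nat). \(σ : Nat). succ σ) β) (succ zero) zero)) (\(l : Nat). \(s : Type0). s) zero). vnil Nat)
  ~> refl (Pi (ν : Vec Nat (succ zero)). Vec Nat zero) (\(ξ : Vec Nat ((\(α : Nat). \(n : Nat). elimNat (\(β : Nat). Nat) α (\(ρ : Nat). \(δ : Nat). succ δ) n) (succ zero) zero)). vnil Nat)
  ~> refl (Pi (ν : Vec Nat (succ zero)). Vec Nat zero) (\(ξ : Vec Nat ((\(α : Nat). elimNat (\(n : Nat). Nat) (succ zero) (\(β : Nat). \(ρ : Nat). succ ρ) α) zero)). vnil Nat)
  ~> refl (Pi (ν : Vec Nat (succ zero)). Vec Nat zero) (\(ξ : Vec Nat (elimNat (\(α : Nat). Nat) (succ zero) (\(n : Nat). \(β : Nat). succ β) zero)). vnil Nat)
  ~> refl (Pi (ν : Vec Nat (succ zero)). Vec Nat zero) (\(ξ : Vec Nat (succ zero)). vnil Nat)
inferred type:
  Eq (Pi (ν : Vec Nat (succ zero)). Vec Nat zero) (\(ξ : Vec Nat (succ zero)). vnil Nat) (\(α : Vec Nat (succ zero)). vnil Nat)


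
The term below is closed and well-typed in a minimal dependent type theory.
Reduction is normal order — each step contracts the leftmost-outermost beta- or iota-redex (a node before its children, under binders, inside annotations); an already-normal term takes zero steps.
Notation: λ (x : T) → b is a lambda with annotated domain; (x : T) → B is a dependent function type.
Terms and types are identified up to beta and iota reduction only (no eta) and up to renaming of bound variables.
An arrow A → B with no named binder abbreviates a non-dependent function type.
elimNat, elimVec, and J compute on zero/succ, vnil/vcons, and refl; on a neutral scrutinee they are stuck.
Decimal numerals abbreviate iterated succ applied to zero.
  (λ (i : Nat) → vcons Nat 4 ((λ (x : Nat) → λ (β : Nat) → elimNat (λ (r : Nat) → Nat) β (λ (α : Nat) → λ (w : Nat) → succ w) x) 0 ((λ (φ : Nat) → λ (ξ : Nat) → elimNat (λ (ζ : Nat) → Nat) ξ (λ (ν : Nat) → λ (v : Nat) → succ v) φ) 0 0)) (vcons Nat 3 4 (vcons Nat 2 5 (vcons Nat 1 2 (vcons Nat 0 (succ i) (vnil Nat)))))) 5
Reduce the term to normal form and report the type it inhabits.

resulting normal form:
  vcons Nat 4 0 (vcons Nat 3 4 (vcons Nat 2 5 (vcons Nat 1 2 (vcons Nat 0 6 (vnil Nat)))))
inferred type:
  Vec Nat 5
observation: 7 normal-order steps normalize the term, beginning with a beta-redex.


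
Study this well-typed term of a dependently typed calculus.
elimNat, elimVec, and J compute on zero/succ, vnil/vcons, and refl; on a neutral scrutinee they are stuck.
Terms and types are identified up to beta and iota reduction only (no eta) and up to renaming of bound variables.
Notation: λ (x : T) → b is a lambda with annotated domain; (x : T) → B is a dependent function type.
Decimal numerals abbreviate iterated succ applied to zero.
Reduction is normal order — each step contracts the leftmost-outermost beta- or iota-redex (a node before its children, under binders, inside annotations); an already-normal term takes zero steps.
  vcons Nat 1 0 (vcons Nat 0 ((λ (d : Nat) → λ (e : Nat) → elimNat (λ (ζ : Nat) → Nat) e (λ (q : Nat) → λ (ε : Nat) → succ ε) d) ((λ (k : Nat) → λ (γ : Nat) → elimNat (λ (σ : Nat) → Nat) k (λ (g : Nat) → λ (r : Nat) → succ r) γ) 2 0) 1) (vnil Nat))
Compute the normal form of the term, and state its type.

resulting normal form:
  vcons Nat 1 0 (vcons Nat 0 3 (vnil Nat))
the term's type:
  Vec Nat 2
observation: 12 normal-order steps normalize the term, beginning with a beta-redex.


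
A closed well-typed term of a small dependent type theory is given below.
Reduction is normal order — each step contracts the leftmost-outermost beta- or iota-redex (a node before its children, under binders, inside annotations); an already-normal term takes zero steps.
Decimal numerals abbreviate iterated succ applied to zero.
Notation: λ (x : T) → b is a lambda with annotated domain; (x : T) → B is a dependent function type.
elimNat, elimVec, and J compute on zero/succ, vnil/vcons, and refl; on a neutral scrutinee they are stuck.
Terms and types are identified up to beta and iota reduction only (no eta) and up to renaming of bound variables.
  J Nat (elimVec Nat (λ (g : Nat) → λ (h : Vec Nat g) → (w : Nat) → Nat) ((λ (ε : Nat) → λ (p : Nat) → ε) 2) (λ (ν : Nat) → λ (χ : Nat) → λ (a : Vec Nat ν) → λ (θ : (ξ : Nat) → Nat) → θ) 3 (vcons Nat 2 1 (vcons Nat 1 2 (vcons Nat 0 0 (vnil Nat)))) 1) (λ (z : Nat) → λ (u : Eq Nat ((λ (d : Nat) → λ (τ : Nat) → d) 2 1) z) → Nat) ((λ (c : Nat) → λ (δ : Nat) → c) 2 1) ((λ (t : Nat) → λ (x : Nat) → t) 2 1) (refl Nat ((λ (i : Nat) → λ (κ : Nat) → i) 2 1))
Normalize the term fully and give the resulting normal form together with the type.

reduced normal form:
  2
type:
  Nat


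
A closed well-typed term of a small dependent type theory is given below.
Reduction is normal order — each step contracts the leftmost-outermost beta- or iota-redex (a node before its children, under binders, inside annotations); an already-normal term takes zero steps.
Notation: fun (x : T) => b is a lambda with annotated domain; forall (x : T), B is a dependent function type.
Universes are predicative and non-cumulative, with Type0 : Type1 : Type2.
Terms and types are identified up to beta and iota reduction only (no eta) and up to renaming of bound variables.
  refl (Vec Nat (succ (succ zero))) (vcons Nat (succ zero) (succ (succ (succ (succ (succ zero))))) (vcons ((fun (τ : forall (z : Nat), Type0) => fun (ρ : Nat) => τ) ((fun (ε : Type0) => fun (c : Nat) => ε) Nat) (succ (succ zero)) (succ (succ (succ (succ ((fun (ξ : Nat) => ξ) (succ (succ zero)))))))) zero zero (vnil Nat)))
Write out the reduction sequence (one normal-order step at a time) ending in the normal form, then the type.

reduction (normal order):
  refl (Vec Nat (succ (succ zero))) (vcons Nat (succ zero) (succ (succ (succ (succ (succ zero))))) (vcons ((fun (τ : forall (z : Nat), Type0) => fun (ρ : Nat) => τ) ((fun (ε : Type0) => fun (c : Nat) => ε) Nat) (succ (succ zero)) (succ (succ (succ (succ ((fun (ξ : Nat) => ξ) (succ (succ zero)))))))) zero zero (vnil Nat)))
  ~> refl (Vec Nat (succ (succ zero))) (vcons Nat (succ zero) (succ (succ (succ (succ (succ zero))))) (vcons ((fun (τ : Nat) => (fun (z : Type0) => fun (ρ : Nat) => z) Nat) (succ (succ zero)) (succ (succ (succ (succ ((fun (ε : Nat) => ε) (succ (succ zero)))))))) zero zero (vnil Nat)))
  ~> refl (Vec Nat (succ (succ zero))) (vcons Nat (succ zero) (succ (succ (succ (succ (succ zero))))) (vcons ((fun (τ : Type0) => fun (z : Nat) => τ) Nat (succ (succ (succ (succ ((fun (ρ : Nat) => ρ) (succ (succ zero)))))))) zero zero (vnil Nat)))
  ~> refl (Vec Nat (succ (succ zero))) (vcons Nat (succ zero) (succ (succ (succ (succ (succ zero))))) (vcons ((fun (τ : Nat) => Nat) (succ (succ (succ (succ ((fun (z : Nat) => z) (succ (succ zero)))))))) zero zero (vnil Nat)))
  ~> refl (Vec Nat (succ (succ zero))) (vcons Nat (succ zero) (succ (succ (succ (succ (succ zero))))) (vcons Nat zero zero (vnil Nat)))
inferred type:
  Eq (Vec Nat (succ (succ zero))) (vcons Nat (succ zero) (succ (succ (succ (succ (succ zero))))) (vcons Nat zero zero (vnil Nat))) (vcons Nat (succ zero) (succ (succ (succ (succ (succ zero))))) (vcons Nat zero zero (vnil Nat)))


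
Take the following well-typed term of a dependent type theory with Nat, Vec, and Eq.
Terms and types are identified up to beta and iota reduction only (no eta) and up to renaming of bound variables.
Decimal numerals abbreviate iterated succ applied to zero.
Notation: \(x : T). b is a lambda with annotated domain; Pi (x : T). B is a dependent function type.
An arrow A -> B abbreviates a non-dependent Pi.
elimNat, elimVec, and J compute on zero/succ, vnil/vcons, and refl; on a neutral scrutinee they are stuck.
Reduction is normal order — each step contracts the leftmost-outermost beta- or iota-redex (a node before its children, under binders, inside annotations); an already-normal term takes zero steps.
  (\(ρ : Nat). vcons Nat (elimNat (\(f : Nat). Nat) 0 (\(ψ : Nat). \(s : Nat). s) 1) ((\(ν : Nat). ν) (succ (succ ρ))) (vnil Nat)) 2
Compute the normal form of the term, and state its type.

resulting normal form:
  vcons Nat 0 4 (vnil Nat)
the term's type:
  Vec Nat 1
observation: normalization takes exactly 6 steps under the normal-order strategy.


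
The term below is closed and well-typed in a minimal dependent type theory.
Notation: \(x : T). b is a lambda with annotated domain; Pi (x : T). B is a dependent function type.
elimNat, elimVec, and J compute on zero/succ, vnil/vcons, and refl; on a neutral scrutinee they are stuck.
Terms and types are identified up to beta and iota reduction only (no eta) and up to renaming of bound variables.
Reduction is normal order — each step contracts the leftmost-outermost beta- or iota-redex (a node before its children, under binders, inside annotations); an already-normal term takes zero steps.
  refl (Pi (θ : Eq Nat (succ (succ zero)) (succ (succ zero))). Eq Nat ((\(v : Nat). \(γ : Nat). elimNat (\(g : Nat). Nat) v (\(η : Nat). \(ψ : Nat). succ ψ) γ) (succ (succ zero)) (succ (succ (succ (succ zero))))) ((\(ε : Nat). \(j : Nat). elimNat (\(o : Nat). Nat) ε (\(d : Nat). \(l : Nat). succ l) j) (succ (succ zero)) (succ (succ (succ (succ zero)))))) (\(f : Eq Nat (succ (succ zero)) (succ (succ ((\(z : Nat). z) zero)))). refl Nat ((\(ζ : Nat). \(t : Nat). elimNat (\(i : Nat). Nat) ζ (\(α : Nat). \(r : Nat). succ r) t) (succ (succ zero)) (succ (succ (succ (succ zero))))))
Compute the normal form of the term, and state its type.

reduced normal form:
  refl (Pi (θ : Eq Nat (succ (succ zero)) (succ (succ zero))). Eq Nat (succ (succ (succ (succ (succ (succ zero)))))) (succ (succ (succ (succ (succ (succ zero))))))) (\(v : Eq Nat (succ (succ zero)) (succ (succ zero))). refl Nat (succ (succ (succ (succ (succ (succ zero)))))))
type:
  Eq (Pi (θ : Eq Nat (succ (succ zero)) (succ (succ zero))). Eq Nat (succ (succ (succ (succ (succ (succ zero)))))) (succ (succ (succ (succ (succ (succ zero))))))) (\(v : Eq Nat (succ (succ zero)) (succ (succ zero))). refl Nat (succ (succ (succ (succ (succ (succ zero))))))) (\(γ : Eq Nat (succ (succ zero)) (succ (succ zero))). refl Nat (succ (succ (succ (succ (succ (succ zero)))))))


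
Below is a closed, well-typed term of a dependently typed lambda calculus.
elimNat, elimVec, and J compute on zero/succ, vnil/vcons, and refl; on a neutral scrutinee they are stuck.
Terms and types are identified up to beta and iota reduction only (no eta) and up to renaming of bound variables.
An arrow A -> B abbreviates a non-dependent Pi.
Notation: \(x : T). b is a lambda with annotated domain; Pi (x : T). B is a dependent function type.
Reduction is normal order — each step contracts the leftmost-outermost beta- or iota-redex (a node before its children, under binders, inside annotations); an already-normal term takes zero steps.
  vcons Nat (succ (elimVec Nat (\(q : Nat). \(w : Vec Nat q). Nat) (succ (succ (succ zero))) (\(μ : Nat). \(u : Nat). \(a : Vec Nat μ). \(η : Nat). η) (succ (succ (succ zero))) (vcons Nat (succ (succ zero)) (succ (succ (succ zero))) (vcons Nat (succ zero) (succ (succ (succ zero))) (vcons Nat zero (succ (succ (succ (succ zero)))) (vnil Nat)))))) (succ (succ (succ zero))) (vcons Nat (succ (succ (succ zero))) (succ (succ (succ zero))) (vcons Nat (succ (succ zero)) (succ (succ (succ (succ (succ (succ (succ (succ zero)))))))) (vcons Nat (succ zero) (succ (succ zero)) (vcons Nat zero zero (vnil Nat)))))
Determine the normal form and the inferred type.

resulting normal form:
  vcons Nat (succ (succ (succ (succ zero)))) (succ (succ (succ zero))) (vcons Nat (succ (succ (succ zero))) (succ (succ (succ zero))) (vcons Nat (succ (succ zero)) (succ (succ (succ (succ (succ (succ (succ (succ zero)))))))) (vcons Nat (succ zero) (succ (succ zero)) (vcons Nat zero zero (vnil Nat)))))
inferred type:
  Vec Nat (succ (succ (succ (succ (succ zero)))))


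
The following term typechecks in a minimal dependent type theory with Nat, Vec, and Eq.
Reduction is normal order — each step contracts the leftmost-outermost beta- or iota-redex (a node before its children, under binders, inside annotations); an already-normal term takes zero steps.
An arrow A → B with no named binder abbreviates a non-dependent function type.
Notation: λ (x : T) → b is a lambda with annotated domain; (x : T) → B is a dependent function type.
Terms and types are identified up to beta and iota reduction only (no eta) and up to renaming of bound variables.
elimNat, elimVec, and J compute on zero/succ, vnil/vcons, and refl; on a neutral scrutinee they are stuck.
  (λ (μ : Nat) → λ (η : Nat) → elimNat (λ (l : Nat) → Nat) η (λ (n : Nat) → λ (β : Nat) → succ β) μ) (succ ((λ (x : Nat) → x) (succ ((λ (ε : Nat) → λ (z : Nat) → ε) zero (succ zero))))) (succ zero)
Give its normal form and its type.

normal form:
  succ (succ (succ zero))
inferred type:
  Nat


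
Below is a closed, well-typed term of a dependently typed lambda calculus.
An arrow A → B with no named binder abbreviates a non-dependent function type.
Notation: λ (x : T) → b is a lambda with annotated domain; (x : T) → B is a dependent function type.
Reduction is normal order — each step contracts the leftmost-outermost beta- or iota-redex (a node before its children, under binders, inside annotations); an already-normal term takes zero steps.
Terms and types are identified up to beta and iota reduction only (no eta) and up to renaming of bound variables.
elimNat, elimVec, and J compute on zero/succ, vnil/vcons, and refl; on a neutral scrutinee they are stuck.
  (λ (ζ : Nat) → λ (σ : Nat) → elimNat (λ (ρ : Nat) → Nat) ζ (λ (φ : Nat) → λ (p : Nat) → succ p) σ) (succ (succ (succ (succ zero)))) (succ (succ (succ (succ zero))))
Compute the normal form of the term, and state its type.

reduced normal form:
  succ (succ (succ (succ (succ (succ (succ (succ zero)))))))
inferred type:
  Nat


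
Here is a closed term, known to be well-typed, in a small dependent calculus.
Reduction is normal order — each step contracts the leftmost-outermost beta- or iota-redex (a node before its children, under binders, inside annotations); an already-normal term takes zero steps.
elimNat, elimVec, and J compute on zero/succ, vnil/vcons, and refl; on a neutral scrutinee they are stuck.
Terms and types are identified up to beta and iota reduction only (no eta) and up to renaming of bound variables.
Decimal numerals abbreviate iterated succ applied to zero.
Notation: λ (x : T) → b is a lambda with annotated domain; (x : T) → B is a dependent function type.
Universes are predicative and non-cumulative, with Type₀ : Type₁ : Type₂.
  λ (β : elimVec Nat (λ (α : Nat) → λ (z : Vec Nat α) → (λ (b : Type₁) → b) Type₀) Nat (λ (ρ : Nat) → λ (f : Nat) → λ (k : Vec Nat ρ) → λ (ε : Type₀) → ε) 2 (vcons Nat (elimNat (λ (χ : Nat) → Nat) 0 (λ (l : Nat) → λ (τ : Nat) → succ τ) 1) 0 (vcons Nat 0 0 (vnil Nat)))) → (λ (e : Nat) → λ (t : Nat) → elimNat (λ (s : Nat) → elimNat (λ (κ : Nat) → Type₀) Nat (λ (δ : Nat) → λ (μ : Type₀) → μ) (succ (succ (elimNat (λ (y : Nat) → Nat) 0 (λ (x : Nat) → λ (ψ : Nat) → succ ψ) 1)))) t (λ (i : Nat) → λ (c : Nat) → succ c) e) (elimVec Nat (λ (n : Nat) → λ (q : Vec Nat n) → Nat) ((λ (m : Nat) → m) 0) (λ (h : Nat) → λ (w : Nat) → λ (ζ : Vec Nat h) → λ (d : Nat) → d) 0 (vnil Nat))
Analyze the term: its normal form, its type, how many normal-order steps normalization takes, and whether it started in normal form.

normal form:
  λ (β : Nat) → λ (α : Nat) → α
type:
  (β : Nat) → (α : Nat) → Nat
reduction steps (normal order): 29
term was already normal: no
first contracted redex: an elimVec iota-redex


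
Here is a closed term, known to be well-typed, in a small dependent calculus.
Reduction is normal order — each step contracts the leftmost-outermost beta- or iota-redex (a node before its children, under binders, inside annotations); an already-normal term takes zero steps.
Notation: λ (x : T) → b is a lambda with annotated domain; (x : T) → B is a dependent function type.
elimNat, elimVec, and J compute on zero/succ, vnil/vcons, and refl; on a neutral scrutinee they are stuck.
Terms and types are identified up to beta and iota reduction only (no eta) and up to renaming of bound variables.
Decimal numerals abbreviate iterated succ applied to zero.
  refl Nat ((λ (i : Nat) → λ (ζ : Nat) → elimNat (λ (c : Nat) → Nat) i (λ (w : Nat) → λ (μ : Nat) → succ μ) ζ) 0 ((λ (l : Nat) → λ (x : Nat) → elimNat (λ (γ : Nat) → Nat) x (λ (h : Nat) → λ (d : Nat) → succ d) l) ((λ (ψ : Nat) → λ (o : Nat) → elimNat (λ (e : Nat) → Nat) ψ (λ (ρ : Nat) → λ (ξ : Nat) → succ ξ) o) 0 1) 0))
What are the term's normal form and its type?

resulting normal form:
  refl Nat 1
type:
  Eq Nat 1 1
observation: 18 normal-order steps normalize the term, beginning with a beta-redex.


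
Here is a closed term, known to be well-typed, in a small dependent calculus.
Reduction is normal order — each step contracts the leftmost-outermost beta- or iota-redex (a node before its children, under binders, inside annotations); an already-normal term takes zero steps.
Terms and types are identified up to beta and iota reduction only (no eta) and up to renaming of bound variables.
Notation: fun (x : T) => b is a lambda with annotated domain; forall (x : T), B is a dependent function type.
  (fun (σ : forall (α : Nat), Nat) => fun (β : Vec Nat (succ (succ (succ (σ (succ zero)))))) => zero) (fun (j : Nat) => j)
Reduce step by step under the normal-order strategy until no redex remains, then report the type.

reduction (normal order):
  (fun (σ : forall (α : Nat), Nat) => fun (β : Vec Nat (succ (succ (succ (σ (succ zero)))))) => zero) (fun (j : Nat) => j)
  ~> fun (σ : Vec Nat (succ (succ (succ ((fun (α : Nat) => α) (succ zero)))))) => zero
  ~> fun (σ : Vec Nat (succ (succ (succ (succ zero))))) => zero
inferred type:
  forall (σ : Vec Nat (succ (succ (succ (succ zero))))), Nat


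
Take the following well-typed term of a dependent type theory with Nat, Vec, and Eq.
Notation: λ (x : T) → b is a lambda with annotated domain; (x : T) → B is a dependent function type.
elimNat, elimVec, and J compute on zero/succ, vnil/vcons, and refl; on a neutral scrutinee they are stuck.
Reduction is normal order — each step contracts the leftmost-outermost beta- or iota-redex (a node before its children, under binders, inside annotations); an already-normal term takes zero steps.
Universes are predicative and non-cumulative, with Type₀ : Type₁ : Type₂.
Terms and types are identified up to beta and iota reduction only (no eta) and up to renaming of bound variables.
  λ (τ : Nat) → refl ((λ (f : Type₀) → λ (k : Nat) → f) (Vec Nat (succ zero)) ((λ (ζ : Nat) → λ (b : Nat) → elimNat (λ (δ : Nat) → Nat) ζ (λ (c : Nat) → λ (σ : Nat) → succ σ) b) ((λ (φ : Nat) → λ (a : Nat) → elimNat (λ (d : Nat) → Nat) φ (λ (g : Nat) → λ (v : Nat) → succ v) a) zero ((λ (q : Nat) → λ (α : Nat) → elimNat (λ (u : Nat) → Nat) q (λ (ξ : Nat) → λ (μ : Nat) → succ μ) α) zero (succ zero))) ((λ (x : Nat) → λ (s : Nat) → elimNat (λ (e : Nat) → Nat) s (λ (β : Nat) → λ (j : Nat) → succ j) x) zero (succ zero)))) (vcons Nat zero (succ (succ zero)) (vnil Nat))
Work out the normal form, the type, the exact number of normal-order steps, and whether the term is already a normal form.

reduced normal form:
  λ (τ : Nat) → refl (Vec Nat (succ zero)) (vcons Nat zero (succ (succ zero)) (vnil Nat))
type:
  (τ : Nat) → Eq (Vec Nat (succ zero)) (vcons Nat zero (succ (succ zero)) (vnil Nat)) (vcons Nat zero (succ (succ zero)) (vnil Nat))
normal-order step count: 2
term was already normal: no
first contracted redex: a beta-redex


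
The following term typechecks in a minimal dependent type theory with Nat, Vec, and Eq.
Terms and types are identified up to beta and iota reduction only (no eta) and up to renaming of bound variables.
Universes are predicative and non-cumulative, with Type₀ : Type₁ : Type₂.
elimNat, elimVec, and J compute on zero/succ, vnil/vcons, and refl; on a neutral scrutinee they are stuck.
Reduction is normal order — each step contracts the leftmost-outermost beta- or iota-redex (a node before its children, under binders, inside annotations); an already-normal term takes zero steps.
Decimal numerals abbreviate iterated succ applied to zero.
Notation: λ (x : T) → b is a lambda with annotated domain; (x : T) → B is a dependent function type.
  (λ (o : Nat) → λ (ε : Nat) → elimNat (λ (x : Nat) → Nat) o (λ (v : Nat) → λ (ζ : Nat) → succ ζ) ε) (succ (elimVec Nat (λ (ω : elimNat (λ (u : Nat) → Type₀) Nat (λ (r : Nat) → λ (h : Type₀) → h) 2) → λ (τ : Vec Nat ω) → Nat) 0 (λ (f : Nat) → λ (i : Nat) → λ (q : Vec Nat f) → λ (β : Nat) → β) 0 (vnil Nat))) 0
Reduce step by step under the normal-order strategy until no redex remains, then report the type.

normal-order reduction sequence:
  (λ (o : Nat) → λ (ε : Nat) → elimNat (λ (x : Nat) → Nat) o (λ (v : Nat) → λ (ζ : Nat) → succ ζ) ε) (succ (elimVec Nat (λ (ω : elimNat (λ (u : Nat) → Type₀) Nat (λ (r : Nat) → λ (h : Type₀) → h) 2) → λ (τ : Vec Nat ω) → Nat) 0 (λ (f : Nat) → λ (i : Nat) → λ (q : Vec Nat f) → λ (β : Nat) → β) 0 (vnil Nat))) 0
  ~> (λ (o : Nat) → elimNat (λ (ε : Nat) → Nat) (succ (elimVec Nat (λ (x : elimNat (λ (v : Nat) → Type₀) Nat (λ (ζ : Nat) → λ (ω : Type₀) → ω) 2) → λ (u : Vec Nat x) → Nat) 0 (λ (r : Nat) → λ (h : Nat) → λ (τ : Vec Nat r) → λ (f : Nat) → f) 0 (vnil Nat))) (λ (i : Nat) → λ (q : Nat) → succ q) o) 0
  ~> elimNat (λ (o : Nat) → Nat) (succ (elimVec Nat (λ (ε : elimNat (λ (x : Nat) → Type₀) Nat (λ (v : Nat) → λ (ζ : Type₀) → ζ) 2) → λ (ω : Vec Nat ε) → Nat) 0 (λ (u : Nat) → λ (r : Nat) → λ (h : Vec Nat u) → λ (τ : Nat) → τ) 0 (vnil Nat))) (λ (f : Nat) → λ (i : Nat) → succ i) 0
  ~> succ (elimVec Nat (λ (o : elimNat (λ (ε : Nat) → Type₀) Nat (λ (x : Nat) → λ (v : Type₀) → v) 2) → λ (ζ : Vec Nat o) → Nat) 0 (λ (ω : Nat) → λ (u : Nat) → λ (r : Vec Nat ω) → λ (h : Nat) → h) 0 (vnil Nat))
  ~> 1
the term's type:
  Nat


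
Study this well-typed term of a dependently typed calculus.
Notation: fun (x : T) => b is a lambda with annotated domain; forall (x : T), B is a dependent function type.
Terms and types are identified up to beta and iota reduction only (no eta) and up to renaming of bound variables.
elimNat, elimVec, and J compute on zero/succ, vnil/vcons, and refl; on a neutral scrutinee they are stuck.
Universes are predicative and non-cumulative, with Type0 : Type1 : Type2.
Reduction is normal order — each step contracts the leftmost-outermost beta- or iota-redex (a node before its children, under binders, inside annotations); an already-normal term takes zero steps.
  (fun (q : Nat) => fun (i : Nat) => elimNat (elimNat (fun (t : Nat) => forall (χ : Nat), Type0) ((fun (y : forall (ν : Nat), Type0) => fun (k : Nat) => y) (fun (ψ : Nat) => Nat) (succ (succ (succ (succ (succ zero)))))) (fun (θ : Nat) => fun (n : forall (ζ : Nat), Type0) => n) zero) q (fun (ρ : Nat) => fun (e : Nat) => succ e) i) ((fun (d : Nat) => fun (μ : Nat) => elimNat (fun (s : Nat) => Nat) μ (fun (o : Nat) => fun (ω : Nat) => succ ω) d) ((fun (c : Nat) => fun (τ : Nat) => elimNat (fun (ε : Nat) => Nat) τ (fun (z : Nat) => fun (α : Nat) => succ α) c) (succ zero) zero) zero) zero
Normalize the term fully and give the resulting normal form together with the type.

resulting normal form:
  succ zero
inferred type:
  Nat
observation: 15 normal-order steps separate the term from its normal form.


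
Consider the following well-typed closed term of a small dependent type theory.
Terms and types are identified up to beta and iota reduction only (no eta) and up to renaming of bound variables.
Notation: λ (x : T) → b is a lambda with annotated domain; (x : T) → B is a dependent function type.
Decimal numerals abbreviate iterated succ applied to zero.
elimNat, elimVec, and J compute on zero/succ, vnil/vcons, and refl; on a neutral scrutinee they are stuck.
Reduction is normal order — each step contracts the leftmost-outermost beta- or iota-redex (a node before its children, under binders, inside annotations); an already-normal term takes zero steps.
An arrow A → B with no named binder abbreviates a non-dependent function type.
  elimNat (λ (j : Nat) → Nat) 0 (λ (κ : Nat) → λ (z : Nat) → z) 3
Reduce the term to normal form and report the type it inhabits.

reduced normal form:
  0
type:
  Nat
observation: the first redex contracted is an elimNat iota-redex; the normal form is reached in 10 normal-order steps.


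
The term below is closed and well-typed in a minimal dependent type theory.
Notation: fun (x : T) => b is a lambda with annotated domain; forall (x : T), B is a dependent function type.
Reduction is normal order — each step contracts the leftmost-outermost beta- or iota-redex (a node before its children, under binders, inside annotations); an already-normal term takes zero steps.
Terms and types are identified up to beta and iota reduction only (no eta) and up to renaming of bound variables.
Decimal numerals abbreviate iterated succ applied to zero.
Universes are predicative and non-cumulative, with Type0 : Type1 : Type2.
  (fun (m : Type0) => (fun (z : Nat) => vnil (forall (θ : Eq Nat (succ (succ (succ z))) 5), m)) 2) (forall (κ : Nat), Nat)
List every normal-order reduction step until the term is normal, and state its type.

reduction (normal order):
  (fun (m : Type0) => (fun (z : Nat) => vnil (forall (θ : Eq Nat (succ (succ (succ z))) 5), m)) 2) (forall (κ : Nat), Nat)
  ~> (fun (m : Nat) => vnil (forall (z : Eq Nat (succ (succ (succ m))) 5), forall (θ : Nat), Nat)) 2
  ~> vnil (forall (m : Eq Nat 5 5), forall (z : Nat), Nat)
type:
  Vec (forall (m : Eq Nat 5 5), forall (z : Nat), Nat) 0


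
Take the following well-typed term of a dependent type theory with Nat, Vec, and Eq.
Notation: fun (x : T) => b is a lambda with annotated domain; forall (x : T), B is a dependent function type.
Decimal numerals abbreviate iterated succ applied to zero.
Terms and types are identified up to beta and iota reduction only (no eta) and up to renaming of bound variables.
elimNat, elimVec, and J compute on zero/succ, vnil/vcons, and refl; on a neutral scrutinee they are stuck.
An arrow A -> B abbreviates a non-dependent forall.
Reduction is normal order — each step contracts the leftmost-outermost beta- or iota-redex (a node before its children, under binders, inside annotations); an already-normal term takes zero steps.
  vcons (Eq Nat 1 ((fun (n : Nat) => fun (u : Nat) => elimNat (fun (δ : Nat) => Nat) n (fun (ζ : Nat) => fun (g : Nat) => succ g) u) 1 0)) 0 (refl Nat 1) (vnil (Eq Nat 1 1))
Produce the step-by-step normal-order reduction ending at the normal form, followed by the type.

reduction (normal order):
  vcons (Eq Nat 1 ((fun (n : Nat) => fun (u : Nat) => elimNat (fun (δ : Nat) => Nat) n (fun (ζ : Nat) => fun (g : Nat) => succ g) u) 1 0)) 0 (refl Nat 1) (vnil (Eq Nat 1 1))
  ~> vcons (Eq Nat 1 ((fun (n : Nat) => elimNat (fun (u : Nat) => Nat) 1 (fun (δ : Nat) => fun (ζ : Nat) => succ ζ) n) 0)) 0 (refl Nat 1) (vnil (Eq Nat 1 1))
  ~> vcons (Eq Nat 1 (elimNat (fun (n : Nat) => Nat) 1 (fun (u : Nat) => fun (δ : Nat) => succ δ) 0)) 0 (refl Nat 1) (vnil (Eq Nat 1 1))
  ~> vcons (Eq Nat 1 1) 0 (refl Nat 1) (vnil (Eq Nat 1 1))
the term's type:
  Vec (Eq Nat 1 1) 1
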